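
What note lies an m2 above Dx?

E#

D up a major second is E, so the target letter is E.
From D##, a minor second is 1 semitone up: E#.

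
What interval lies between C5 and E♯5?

augmented third

The letter names run C→E, a span of 2 letter steps, so the interval is some kind of third.
C to E# is 5 semitones. A major third is 4, so 5 makes it augmented.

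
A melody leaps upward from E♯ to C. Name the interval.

The letter names run E→C, a span of 5 letter steps, so the interval is some kind of sixth.
E# to C is 7 semitones. A major sixth is 9, so 7 makes it diminished.

diminished sixth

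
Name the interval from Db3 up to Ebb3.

minor second

The letter names run D→E, a span of 1 letter step, so the interval is some kind of second.
Db to Ebb is 1 semitone. A major second is 2, so 1 makes it minor.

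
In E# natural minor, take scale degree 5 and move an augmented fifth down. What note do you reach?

E

Scale degree 5 of E# natural minor is B#.
An augmented fifth (8 semitones) below B# lands on the letter E, giving E.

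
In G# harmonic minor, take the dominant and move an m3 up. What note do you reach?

The dominant of G# harmonic minor is D#.
A minor third (3 semitones) above D# lands on the letter F, giving F#.

F#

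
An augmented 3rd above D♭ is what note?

F#

D up a major third is F#, so the target letter is F.
From Db, an augmented third is 5 semitones up: F#.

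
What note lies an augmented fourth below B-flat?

A fourth below B lands on the letter F.
An augmented fourth spans 6 semitones, so Bb moves to pitch class 4. On the letter F that is Fb.

Fb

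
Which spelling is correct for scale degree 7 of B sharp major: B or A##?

A##

Each scale degree takes a distinct letter name. Degree 7 of a scale on B must use the letter A.
A## and B are enharmonically the same pitch, but only A## uses the letter A, so it is the correct spelling here.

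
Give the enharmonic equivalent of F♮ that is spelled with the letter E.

Plain E sits 1 semitone below F, so on the letter E the same pitch needs a sharp: E#.

E#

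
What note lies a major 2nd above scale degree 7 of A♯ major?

A##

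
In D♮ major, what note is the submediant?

B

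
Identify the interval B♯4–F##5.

The letter names run B→F, a span of 4 letter steps, so the interval is some kind of fifth.
B# to F## is 7 semitones. A perfect fifth is 7, so 7 makes it perfect.

perfect fifth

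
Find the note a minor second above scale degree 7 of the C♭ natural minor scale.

Scale degree 7 of Cb natural minor is Bbb.
A minor second (1 semitone) above Bbb lands on the letter C, giving Cbb.

Cbb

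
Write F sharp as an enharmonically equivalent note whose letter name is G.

Plain G sits 1 semitone above F#, so on the letter G the same pitch needs a flat: Gb.

Gb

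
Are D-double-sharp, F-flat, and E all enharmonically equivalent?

D## is pitch class 4; Fb is pitch class 4; E is pitch class 4.
All spellings map to pitch class 4, so they are enharmonically equivalent.

Yes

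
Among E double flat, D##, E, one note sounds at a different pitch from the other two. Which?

Ebb

In 12-tone equal temperament, enharmonic equivalents share a pitch class. Ebb is pitch class 2; D## is pitch class 4; E is pitch class 4.
D## and E share pitch class 4, while Ebb is pitch class 2.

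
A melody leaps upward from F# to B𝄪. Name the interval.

The letter names run F→B, a span of 3 letter steps, so the interval is some kind of fourth.
F# to B## is 7 semitones. A perfect fourth is 5, so 7 makes it doubly augmented.

doubly augmented fourth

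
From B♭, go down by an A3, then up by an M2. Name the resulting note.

Abb

An augmented third down from Bb is Gbb (letter G, 5 semitones down).
A major second up from Gbb is Abb (letter A, 2 semitones up).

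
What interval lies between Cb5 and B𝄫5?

minor seventh

The letter names run C→B, a span of 6 letter steps, so the interval is some kind of seventh.
Cb to Bbb is 10 semitones. A major seventh is 11, so 10 makes it minor.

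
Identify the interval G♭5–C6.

augmented fourth

Counting letters G–A–B–C gives a fourth.
Gb→C = 6 semitones, 1 wider than the perfect fourth (5), so augmented.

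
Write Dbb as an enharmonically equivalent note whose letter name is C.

Dbb is pitch class 0. The letter C alone is pitch class 0.
Pitch class 0 on C needs no accidental: C.

C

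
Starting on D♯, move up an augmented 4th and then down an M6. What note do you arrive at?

B#

An augmented fourth up from D# is G## (letter G, 6 semitones up).
A major sixth down from G## is B# (letter B, 9 semitones down).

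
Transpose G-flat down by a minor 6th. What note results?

A sixth below G lands on the letter B.
A minor sixth spans 8 semitones, so Gb moves to pitch class 10. On the letter B that is Bb.

Bb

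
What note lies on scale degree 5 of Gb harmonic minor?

Degree 5 takes the letter 4 steps above G, which is D.
In harmonic minor, degree 5 sits 7 semitones above the tonic. Gb + 7 semitones is pitch class 1, spelled on D as Db.

Db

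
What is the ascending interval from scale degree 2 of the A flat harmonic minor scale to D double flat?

Scale degree 2 of Ab harmonic minor is Bb.
Bb up to Dbb: letters B→D make it a third; 2 semitones makes it diminished.

diminished third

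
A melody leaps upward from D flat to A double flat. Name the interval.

diminished fifth

Counting letters D–E–F–G–A gives a fifth.
Db→Abb = 6 semitones, 1 narrower than the perfect fifth (7), so diminished.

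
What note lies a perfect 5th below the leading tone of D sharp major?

The leading tone of D# major is C##.
A perfect fifth (7 semitones) below C## lands on the letter F, giving F##.

F##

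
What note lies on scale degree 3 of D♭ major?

F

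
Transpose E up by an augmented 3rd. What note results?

E up a major third is G#, so the target letter is G.
From E, an augmented third is 5 semitones up: G##.

G##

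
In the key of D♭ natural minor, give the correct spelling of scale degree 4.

Degree 4 takes the letter 3 steps above D, which is G.
In natural minor, degree 4 sits 5 semitones above the tonic. Db + 5 semitones is pitch class 6, spelled on G as Gb.

Gb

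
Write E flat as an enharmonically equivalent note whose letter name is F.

Fbb

Eb is pitch class 3. The letter F alone is pitch class 5.
To reach pitch class 3 from F requires an offset of -2 semitones, i.e. double flat: Fbb.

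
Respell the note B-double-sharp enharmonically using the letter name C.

B## is pitch class 1. The letter C alone is pitch class 0.
To reach pitch class 1 from C requires an offset of +1 semitone, i.e. sharp: C#.

C#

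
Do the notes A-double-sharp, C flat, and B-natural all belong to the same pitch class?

A## = pitch class 11 and Cb = pitch class 11 and B = pitch class 11 — the same pitch class, so they are enharmonic equivalents.

Yes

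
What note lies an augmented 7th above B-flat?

A#

A seventh above B lands on the letter A.
An augmented seventh spans 12 semitones, so Bb moves to pitch class 10. On the letter A that is A#.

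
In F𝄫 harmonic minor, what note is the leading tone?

Ebb

Degree 7 takes the letter 6 steps above F, which is E.
In harmonic minor, degree 7 sits 11 semitones above the tonic. Fbb + 11 semitones is pitch class 2, spelled on E as Ebb.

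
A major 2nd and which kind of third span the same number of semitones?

A major second spans 2 semitones.
A third spanning 2 semitones is diminished (the major third is 4).

diminished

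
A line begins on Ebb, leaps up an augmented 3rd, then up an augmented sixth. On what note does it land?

An augmented third up from Ebb is G (letter G, 5 semitones up).
An augmented sixth up from G is E# (letter E, 10 semitones up).

E#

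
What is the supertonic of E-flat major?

F

Degree 2 takes the letter 1 step above E, which is F.
In major, degree 2 sits 2 semitones above the tonic. Eb + 2 semitones is pitch class 5, spelled on F as F.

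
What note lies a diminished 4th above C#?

C up a perfect fourth is F, so the target letter is F.
From C#, a diminished fourth is 4 semitones up: F.

F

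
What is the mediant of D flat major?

F

The Db major scale runs Db Eb F Gb Ab Bb C.
Degree 3 is F.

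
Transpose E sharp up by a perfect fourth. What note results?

A#

E up a perfect fourth is A, so the target letter is A.
From E#, a perfect fourth is 5 semitones up: A#.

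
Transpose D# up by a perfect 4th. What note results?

G#

D up a perfect fourth is G, so the target letter is G.
From D#, a perfect fourth is 5 semitones up: G#.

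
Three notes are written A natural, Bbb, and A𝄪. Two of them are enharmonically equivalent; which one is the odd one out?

In 12-tone equal temperament, enharmonic equivalents share a pitch class. A is pitch class 9; Bbb is pitch class 9; A## is pitch class 11.
A and Bbb share pitch class 9, while A## is pitch class 11.

A##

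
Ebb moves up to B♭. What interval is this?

The letter names run E→B, a span of 4 letter steps, so the interval is some kind of fifth.
Ebb to Bb is 8 semitones. A perfect fifth is 7, so 8 makes it augmented.

augmented fifth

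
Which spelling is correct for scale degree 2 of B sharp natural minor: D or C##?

C##

Each scale degree takes a distinct letter name. Degree 2 of a scale on B must use the letter C.
C## and D are enharmonically the same pitch, but only C## uses the letter C, so it is the correct spelling here.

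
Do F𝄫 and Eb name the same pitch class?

Yes

Fbb = pitch class 3 and Eb = pitch class 3 — the same pitch class, so they are enharmonic equivalents.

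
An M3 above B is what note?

D#

B up a major third is D#, so the target letter is D.
From B, a major third is 4 semitones up: D#.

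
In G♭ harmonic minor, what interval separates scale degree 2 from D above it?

augmented fourth

Scale degree 2 of Gb harmonic minor is Ab.
Ab up to D: letters A→D make it a fourth; 6 semitones makes it augmented.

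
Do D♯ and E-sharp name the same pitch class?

D# is pitch class 3; E# is pitch class 5.
The pitch classes differ (3 vs. 5), so they are not enharmonic equivalents.

No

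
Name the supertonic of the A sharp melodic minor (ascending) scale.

B#

The A# melodic minor (ascending) scale runs A# B# C# D# E# F## G##.
Degree 2 is B#.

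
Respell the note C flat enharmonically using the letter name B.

B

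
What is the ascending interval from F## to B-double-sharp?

The letter names run F→B, a span of 3 letter steps, so the interval is some kind of fourth.
F## to B## is 6 semitones. A perfect fourth is 5, so 6 makes it augmented.

augmented fourth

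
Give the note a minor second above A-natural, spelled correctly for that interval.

Bb

A up a major second is B, so the target letter is B.
From A, a minor second is 1 semitone up: Bb.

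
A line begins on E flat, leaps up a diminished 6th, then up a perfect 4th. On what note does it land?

A diminished sixth up from Eb is Cbb (letter C, 7 semitones up).
A perfect fourth up from Cbb is Fbb (letter F, 5 semitones up).

Fbb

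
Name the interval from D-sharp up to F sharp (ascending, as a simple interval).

minor third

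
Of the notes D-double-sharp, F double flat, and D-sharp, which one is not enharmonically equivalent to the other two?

D##

In 12-tone equal temperament, enharmonic equivalents share a pitch class. D## is pitch class 4; Fbb is pitch class 3; D# is pitch class 3.
Fbb and D# share pitch class 3, while D## is pitch class 4.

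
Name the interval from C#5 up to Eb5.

Counting letters C–D–E gives a third.
C#→Eb = 2 semitones, 2 narrower than the major third (4), so diminished.

diminished third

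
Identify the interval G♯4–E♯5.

major sixth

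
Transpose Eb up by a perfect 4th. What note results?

A fourth above E lands on the letter A.
A perfect fourth spans 5 semitones, so Eb moves to pitch class 8. On the letter A that is Ab.

Ab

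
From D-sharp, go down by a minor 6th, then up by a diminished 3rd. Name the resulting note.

A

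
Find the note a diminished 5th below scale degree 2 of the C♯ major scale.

Scale degree 2 of C# major is D#.
A diminished fifth (6 semitones) below D# lands on the letter G, giving G##.

G##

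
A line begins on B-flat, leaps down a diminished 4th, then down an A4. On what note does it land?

A diminished fourth down from Bb is F# (letter F, 4 semitones down).
An augmented fourth down from F# is C (letter C, 6 semitones down).

C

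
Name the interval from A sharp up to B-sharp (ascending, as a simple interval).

major second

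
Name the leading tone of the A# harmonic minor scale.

G##

Degree 7 takes the letter 6 steps above A, which is G.
In harmonic minor, degree 7 sits 11 semitones above the tonic. A# + 11 semitones is pitch class 9, spelled on G as G##.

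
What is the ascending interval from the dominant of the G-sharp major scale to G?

The dominant of G# major is D#.
D# up to G: letters D→G make it a fourth; 4 semitones makes it diminished.

diminished fourth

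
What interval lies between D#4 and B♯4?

major sixth

The letter names run D→B, a span of 5 letter steps, so the interval is some kind of sixth.
D# to B# is 9 semitones. A major sixth is 9, so 9 makes it major.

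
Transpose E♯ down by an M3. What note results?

C#

A third below E lands on the letter C.
A major third spans 4 semitones, so E# moves to pitch class 1. On the letter C that is C#.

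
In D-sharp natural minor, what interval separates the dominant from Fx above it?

major sixth

The dominant of D# natural minor is A#.
A# up to F##: letters A→F make it a sixth; 9 semitones makes it major.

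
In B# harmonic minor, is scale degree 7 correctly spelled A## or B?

Each scale degree takes a distinct letter name. Degree 7 of a scale on B must use the letter A.
A## and B are enharmonically the same pitch, but only A## uses the letter A, so it is the correct spelling here.

A##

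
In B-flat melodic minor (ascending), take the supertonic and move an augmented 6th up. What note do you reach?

A#

The supertonic of Bb melodic minor (ascending) is C.
An augmented sixth (10 semitones) above C lands on the letter A, giving A#.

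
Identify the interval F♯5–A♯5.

The letter names run F→A, a span of 2 letter steps, so the interval is some kind of third.
F# to A# is 4 semitones. A major third is 4, so 4 makes it major.

major third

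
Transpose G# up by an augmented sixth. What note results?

A sixth above G lands on the letter E.
An augmented sixth spans 10 semitones, so G# moves to pitch class 6. On the letter E that is E##.

E##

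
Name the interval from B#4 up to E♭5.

Counting letters B–C–D–E gives a fourth.
B#→Eb = 3 semitones, 2 narrower than the perfect fourth (5), so doubly diminished.

doubly diminished fourth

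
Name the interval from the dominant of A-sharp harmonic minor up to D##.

The dominant of A# harmonic minor is E#.
E# up to D##: letters E→D make it a seventh; 11 semitones makes it major.

major seventh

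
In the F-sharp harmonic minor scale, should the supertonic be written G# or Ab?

Each scale degree takes a distinct letter name. Degree 2 of a scale on F must use the letter G.
G# and Ab are enharmonically the same pitch, but only G# uses the letter G, so it is the correct spelling here.

G#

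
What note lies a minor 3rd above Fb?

F up a major third is A, so the target letter is A.
From Fb, a minor third is 3 semitones up: Abb.

Abb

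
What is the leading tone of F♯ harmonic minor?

E#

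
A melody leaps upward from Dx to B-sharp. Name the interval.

The letter names run D→B, a span of 5 letter steps, so the interval is some kind of sixth.
D## to B# is 8 semitones. A major sixth is 9, so 8 makes it minor.

minor sixth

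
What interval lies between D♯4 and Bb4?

Counting letters D–E–F–G–A–B gives a sixth.
D#→Bb = 7 semitones, 2 narrower than the major sixth (9), so diminished.

diminished sixth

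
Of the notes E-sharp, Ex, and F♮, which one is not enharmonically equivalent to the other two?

In 12-tone equal temperament, enharmonic equivalents share a pitch class. E# is pitch class 5; E## is pitch class 6; F is pitch class 5.
E# and F share pitch class 5, while E## is pitch class 6.

E##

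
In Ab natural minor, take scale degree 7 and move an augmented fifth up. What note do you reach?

D

Scale degree 7 of Ab natural minor is Gb.
An augmented fifth (8 semitones) above Gb lands on the letter D, giving D.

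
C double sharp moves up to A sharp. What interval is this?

minor sixth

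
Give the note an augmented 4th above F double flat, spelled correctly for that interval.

A fourth above F lands on the letter B.
An augmented fourth spans 6 semitones, so Fbb moves to pitch class 9. On the letter B that is Bbb.

Bbb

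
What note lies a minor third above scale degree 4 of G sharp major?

Scale degree 4 of G# major is C#.
A minor third (3 semitones) above C# lands on the letter E, giving E.

E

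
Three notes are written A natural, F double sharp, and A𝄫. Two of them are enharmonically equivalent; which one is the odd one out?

A

In 12-tone equal temperament, enharmonic equivalents share a pitch class. A is pitch class 9; F## is pitch class 7; Abb is pitch class 7.
F## and Abb share pitch class 7, while A is pitch class 9.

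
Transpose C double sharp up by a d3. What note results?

E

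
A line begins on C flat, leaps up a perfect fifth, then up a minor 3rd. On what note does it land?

A perfect fifth up from Cb is Gb (letter G, 7 semitones up).
A minor third up from Gb is Bbb (letter B, 3 semitones up).

Bbb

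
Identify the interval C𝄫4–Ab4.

augmented sixth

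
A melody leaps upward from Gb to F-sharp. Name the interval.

augmented seventh

Counting letters G–A–B–C–D–E–F gives a seventh.
Gb→F# = 12 semitones, 1 wider than the major seventh (11), so augmented.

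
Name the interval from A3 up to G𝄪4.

augmented seventh

Counting letters A–B–C–D–E–F–G gives a seventh.
A→G## = 12 semitones, 1 wider than the major seventh (11), so augmented.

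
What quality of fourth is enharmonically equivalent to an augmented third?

perfect

An augmented third spans 5 semitones.
A fourth spanning 5 semitones is perfect (the perfect fourth is 5).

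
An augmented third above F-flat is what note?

A

A third above F lands on the letter A.
An augmented third spans 5 semitones, so Fb moves to pitch class 9. On the letter A that is A.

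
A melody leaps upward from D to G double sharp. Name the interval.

The letter names run D→G, a span of 3 letter steps, so the interval is some kind of fourth.
D to G## is 7 semitones. A perfect fourth is 5, so 7 makes it doubly augmented.

doubly augmented fourth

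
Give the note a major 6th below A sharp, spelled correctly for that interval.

C#

A sixth below A lands on the letter C.
A major sixth spans 9 semitones, so A# moves to pitch class 1. On the letter C that is C#.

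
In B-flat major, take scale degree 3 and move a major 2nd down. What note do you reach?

C

Scale degree 3 of Bb major is D.
A major second (2 semitones) below D lands on the letter C, giving C.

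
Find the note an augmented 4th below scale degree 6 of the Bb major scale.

Db

Scale degree 6 of Bb major is G.
An augmented fourth (6 semitones) below G lands on the letter D, giving Db.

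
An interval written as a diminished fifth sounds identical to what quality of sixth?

doubly diminished

A diminished fifth spans 6 semitones.
A sixth spanning 6 semitones is doubly diminished (the major sixth is 9).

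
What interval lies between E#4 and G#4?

Counting letters E–F–G gives a third.
E#→G# = 3 semitones, 1 narrower than the major third (4), so minor.

minor third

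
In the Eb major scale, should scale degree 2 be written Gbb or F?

F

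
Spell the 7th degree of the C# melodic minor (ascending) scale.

Degree 7 takes the letter 6 steps above C, which is B.
In melodic minor (ascending), degree 7 sits 11 semitones above the tonic. C# + 11 semitones is pitch class 0, spelled on B as B#.

B#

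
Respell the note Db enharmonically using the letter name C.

Db is pitch class 1. The letter C alone is pitch class 0.
To reach pitch class 1 from C requires an offset of +1 semitone, i.e. sharp: C#.

C#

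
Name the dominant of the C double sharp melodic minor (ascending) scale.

G##

Degree 5 takes the letter 4 steps above C, which is G.
In melodic minor (ascending), degree 5 sits 7 semitones above the tonic. C## + 7 semitones is pitch class 9, spelled on G as G##.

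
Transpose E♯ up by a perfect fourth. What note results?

A#

A fourth above E lands on the letter A.
A perfect fourth spans 5 semitones, so E# moves to pitch class 10. On the letter A that is A#.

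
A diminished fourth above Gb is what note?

Cbb

G up a perfect fourth is C, so the target letter is C.
From Gb, a diminished fourth is 4 semitones up: Cbb.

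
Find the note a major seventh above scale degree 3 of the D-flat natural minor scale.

Eb

Scale degree 3 of Db natural minor is Fb.
A major seventh (11 semitones) above Fb lands on the letter E, giving Eb.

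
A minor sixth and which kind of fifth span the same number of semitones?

augmented

A minor sixth spans 8 semitones.
A fifth spanning 8 semitones is augmented (the perfect fifth is 7).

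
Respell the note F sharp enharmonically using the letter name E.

F# is pitch class 6. The letter E alone is pitch class 4.
To reach pitch class 6 from E requires an offset of +2 semitones, i.e. double sharp: E##.

E##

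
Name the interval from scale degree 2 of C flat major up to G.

augmented fourth

Scale degree 2 of Cb major is Db.
Db up to G: letters D→G make it a fourth; 6 semitones makes it augmented.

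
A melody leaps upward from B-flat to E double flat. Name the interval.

diminished fourth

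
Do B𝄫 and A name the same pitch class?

Yes

Bbb is pitch class 9; A is pitch class 9.
All spellings map to pitch class 9, so they are enharmonically equivalent.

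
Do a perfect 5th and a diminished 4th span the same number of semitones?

A perfect fifth spans 7 semitones; a diminished fourth spans 4.
The spans differ, so they are not enharmonic equivalents.

No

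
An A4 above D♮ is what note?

G#

A fourth above D lands on the letter G.
An augmented fourth spans 6 semitones, so D moves to pitch class 8. On the letter G that is G#.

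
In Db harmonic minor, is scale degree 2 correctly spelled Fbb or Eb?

Eb

Each scale degree takes a distinct letter name. Degree 2 of a scale on D must use the letter E.
Eb and Fbb are enharmonically the same pitch, but only Eb uses the letter E, so it is the correct spelling here.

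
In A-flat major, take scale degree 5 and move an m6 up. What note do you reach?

Scale degree 5 of Ab major is Eb.
A minor sixth (8 semitones) above Eb lands on the letter C, giving Cb.

Cb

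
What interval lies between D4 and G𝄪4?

The letter names run D→G, a span of 3 letter steps, so the interval is some kind of fourth.
D to G## is 7 semitones. A perfect fourth is 5, so 7 makes it doubly augmented.

doubly augmented fourth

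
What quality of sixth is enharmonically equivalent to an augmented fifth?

An augmented fifth spans 8 semitones.
A sixth spanning 8 semitones is minor (the major sixth is 9).

minor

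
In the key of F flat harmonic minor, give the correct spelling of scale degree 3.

Abb

Degree 3 takes the letter 2 steps above F, which is A.
In harmonic minor, degree 3 sits 3 semitones above the tonic. Fb + 3 semitones is pitch class 7, spelled on A as Abb.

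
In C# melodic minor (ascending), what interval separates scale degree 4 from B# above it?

augmented fourth

Scale degree 4 of C# melodic minor (ascending) is F#.
F# up to B#: letters F→B make it a fourth; 6 semitones makes it augmented.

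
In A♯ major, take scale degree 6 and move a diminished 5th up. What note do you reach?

C#

Scale degree 6 of A# major is F##.
A diminished fifth (6 semitones) above F## lands on the letter C, giving C#.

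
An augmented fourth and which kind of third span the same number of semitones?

An augmented fourth spans 6 semitones.
A third spanning 6 semitones is doubly augmented (the major third is 4).

doubly augmented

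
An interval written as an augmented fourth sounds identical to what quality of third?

An augmented fourth spans 6 semitones.
A third spanning 6 semitones is doubly augmented (the major third is 4).

doubly augmented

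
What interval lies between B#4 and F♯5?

diminished fifth

Counting letters B–C–D–E–F gives a fifth.
B#→F# = 6 semitones, 1 narrower than the perfect fifth (7), so diminished.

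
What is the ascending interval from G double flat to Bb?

augmented third

Counting letters G–A–B gives a third.
Gbb→Bb = 5 semitones, 1 wider than the major third (4), so augmented.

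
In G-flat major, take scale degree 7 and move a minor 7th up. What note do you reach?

Scale degree 7 of Gb major is F.
A minor seventh (10 semitones) above F lands on the letter E, giving Eb.

Eb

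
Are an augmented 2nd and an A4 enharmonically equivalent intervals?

No

An augmented second spans 3 semitones; an augmented fourth spans 6.
The spans differ, so they are not enharmonic equivalents.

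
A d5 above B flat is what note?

Fb

B up a perfect fifth is F#, so the target letter is F.
From Bb, a diminished fifth is 6 semitones up: Fb.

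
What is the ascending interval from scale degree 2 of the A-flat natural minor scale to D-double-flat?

Scale degree 2 of Ab natural minor is Bb.
Bb up to Dbb: letters B→D make it a third; 2 semitones makes it diminished.

diminished third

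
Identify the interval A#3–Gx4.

major seventh

Counting letters A–B–C–D–E–F–G gives a seventh.
A#→G## = 11 semitones, exactly the major seventh.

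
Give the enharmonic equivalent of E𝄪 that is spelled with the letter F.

F#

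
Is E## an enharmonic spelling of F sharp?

Yes

E## = pitch class 6 and F# = pitch class 6 — the same pitch class, so they are enharmonic equivalents.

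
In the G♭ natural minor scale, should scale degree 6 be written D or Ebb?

Ebb

Each scale degree takes a distinct letter name. Degree 6 of a scale on G must use the letter E.
Ebb and D are enharmonically the same pitch, but only Ebb uses the letter E, so it is the correct spelling here.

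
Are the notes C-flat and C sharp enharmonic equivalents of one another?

No

Two spellings are enharmonically equivalent only if they share a pitch class.
Here Cb → 11, C# → 1; 1 ≠ 11, so they are not.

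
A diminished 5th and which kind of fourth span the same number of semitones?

A diminished fifth spans 6 semitones.
A fourth spanning 6 semitones is augmented (the perfect fourth is 5).

augmented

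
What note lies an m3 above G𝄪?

B#

A third above G lands on the letter B.
A minor third spans 3 semitones, so G## moves to pitch class 0. On the letter B that is B#.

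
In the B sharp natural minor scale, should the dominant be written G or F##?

Each scale degree takes a distinct letter name. Degree 5 of a scale on B must use the letter F.
F## and G are enharmonically the same pitch, but only F## uses the letter F, so it is the correct spelling here.

F##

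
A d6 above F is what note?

Dbb

F up a major sixth is D, so the target letter is D.
From F, a diminished sixth is 7 semitones up: Dbb.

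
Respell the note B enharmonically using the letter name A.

Plain A sits 2 semitones below B, so on the letter A the same pitch needs a double sharp: A##.

A##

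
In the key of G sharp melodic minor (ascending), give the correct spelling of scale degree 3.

B

The G# melodic minor (ascending) scale runs G# A# B C# D# E# F##.
Degree 3 is B.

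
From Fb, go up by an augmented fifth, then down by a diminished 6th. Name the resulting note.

An augmented fifth up from Fb is C (letter C, 8 semitones up).
A diminished sixth down from C is E# (letter E, 7 semitones down).

E#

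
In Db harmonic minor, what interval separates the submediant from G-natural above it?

The submediant of Db harmonic minor is Bbb.
Bbb up to G: letters B→G make it a sixth; 10 semitones makes it augmented.

augmented sixth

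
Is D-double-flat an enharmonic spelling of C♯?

Dbb is pitch class 0; C# is pitch class 1.
The pitch classes differ (0 vs. 1), so they are not enharmonic equivalents.

No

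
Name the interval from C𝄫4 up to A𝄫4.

Counting letters C–D–E–F–G–A gives a sixth.
Cbb→Abb = 9 semitones, exactly the major sixth.

major sixth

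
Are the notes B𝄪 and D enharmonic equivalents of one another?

B## is pitch class 1; D is pitch class 2.
The pitch classes differ (1 vs. 2), so they are not enharmonic equivalents.

No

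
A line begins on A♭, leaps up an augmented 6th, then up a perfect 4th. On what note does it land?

An augmented sixth up from Ab is F# (letter F, 10 semitones up).
A perfect fourth up from F# is B (letter B, 5 semitones up).

B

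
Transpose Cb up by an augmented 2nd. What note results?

C up a major second is D, so the target letter is D.
From Cb, an augmented second is 3 semitones up: D.

D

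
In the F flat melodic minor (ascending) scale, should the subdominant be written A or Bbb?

Bbb

Each scale degree takes a distinct letter name. Degree 4 of a scale on F must use the letter B.
Bbb and A are enharmonically the same pitch, but only Bbb uses the letter B, so it is the correct spelling here.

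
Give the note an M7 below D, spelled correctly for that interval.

D down a major seventh is Eb, so the target letter is E.
From D, a major seventh is 11 semitones down: Eb.

Eb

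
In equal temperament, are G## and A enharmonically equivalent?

Yes

G## = pitch class 9 and A = pitch class 9 — the same pitch class, so they are enharmonic equivalents.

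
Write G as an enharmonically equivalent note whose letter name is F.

F##

Plain F sits 2 semitones below G, so on the letter F the same pitch needs a double sharp: F##.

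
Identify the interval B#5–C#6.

minor second

The letter names run B→C, a span of 1 letter step, so the interval is some kind of second.
B# to C# is 1 semitone. A major second is 2, so 1 makes it minor.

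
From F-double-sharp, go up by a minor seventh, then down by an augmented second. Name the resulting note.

A minor seventh up from F## is E# (letter E, 10 semitones up).
An augmented second down from E# is D (letter D, 3 semitones down).

D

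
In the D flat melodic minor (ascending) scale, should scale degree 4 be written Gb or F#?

Gb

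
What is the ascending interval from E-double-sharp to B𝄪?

perfect fifth

Counting letters E–F–G–A–B gives a fifth.
E##→B## = 7 semitones, exactly the perfect fifth.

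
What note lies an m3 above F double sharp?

A#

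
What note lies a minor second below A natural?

G#

A second below A lands on the letter G.
A minor second spans 1 semitone, so A moves to pitch class 8. On the letter G that is G#.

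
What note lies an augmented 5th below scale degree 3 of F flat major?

Scale degree 3 of Fb major is Ab.
An augmented fifth (8 semitones) below Ab lands on the letter D, giving Dbb.

Dbb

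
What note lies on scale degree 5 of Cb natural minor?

The Cb natural minor scale runs Cb Db Ebb Fb Gb Abb Bbb.
Degree 5 is Gb.

Gb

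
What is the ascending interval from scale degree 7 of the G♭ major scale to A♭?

Scale degree 7 of Gb major is F.
F up to Ab: letters F→A make it a third; 3 semitones makes it minor.

minor third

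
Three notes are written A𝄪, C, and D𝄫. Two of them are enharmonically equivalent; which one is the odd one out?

In 12-tone equal temperament, enharmonic equivalents share a pitch class. A## is pitch class 11; C is pitch class 0; Dbb is pitch class 0.
C and Dbb share pitch class 0, while A## is pitch class 11.

A##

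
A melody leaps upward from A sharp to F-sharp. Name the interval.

minor sixth

Counting letters A–B–C–D–E–F gives a sixth.
A#→F# = 8 semitones, 1 narrower than the major sixth (9), so minor.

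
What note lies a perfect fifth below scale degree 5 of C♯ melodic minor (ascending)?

Scale degree 5 of C# melodic minor (ascending) is G#.
A perfect fifth (7 semitones) below G# lands on the letter C, giving C#.

C#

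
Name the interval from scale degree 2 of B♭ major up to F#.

augmented fourth

Scale degree 2 of Bb major is C.
C up to F#: letters C→F make it a fourth; 6 semitones makes it augmented.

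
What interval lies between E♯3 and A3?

Counting letters E–F–G–A gives a fourth.
E#→A = 4 semitones, 1 narrower than the perfect fourth (5), so diminished.

diminished fourth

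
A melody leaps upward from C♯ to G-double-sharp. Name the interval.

augmented fifth

Counting letters C–D–E–F–G gives a fifth.
C#→G## = 8 semitones, 1 wider than the perfect fifth (7), so augmented.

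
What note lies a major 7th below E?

F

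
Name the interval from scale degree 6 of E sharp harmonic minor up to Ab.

Scale degree 6 of E# harmonic minor is C#.
C# up to Ab: letters C→A make it a sixth; 7 semitones makes it diminished.

diminished sixth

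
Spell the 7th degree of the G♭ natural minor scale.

Fb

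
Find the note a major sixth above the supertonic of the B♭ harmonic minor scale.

A

The supertonic of Bb harmonic minor is C.
A major sixth (9 semitones) above C lands on the letter A, giving A.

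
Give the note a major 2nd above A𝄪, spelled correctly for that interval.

A up a major second is B, so the target letter is B.
From A##, a major second is 2 semitones up: B##.

B##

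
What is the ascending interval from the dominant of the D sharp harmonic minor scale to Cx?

The dominant of D# harmonic minor is A#.
A# up to C##: letters A→C make it a third; 4 semitones makes it major.

major third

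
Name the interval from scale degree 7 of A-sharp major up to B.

diminished third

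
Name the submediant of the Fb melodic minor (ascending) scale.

Db

Degree 6 takes the letter 5 steps above F, which is D.
In melodic minor (ascending), degree 6 sits 9 semitones above the tonic. Fb + 9 semitones is pitch class 1, spelled on D as Db.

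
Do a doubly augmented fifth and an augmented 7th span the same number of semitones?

No

A doubly augmented fifth spans 9 semitones; an augmented seventh spans 12.
The spans differ, so they are not enharmonic equivalents.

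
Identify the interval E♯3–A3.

The letter names run E→A, a span of 3 letter steps, so the interval is some kind of fourth.
E# to A is 4 semitones. A perfect fourth is 5, so 4 makes it diminished.

diminished fourth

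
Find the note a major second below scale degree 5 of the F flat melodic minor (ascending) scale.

Bbb

Scale degree 5 of Fb melodic minor (ascending) is Cb.
A major second (2 semitones) below Cb lands on the letter B, giving Bbb.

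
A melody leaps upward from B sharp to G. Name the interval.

diminished sixth

The letter names run B→G, a span of 5 letter steps, so the interval is some kind of sixth.
B# to G is 7 semitones. A major sixth is 9, so 7 makes it diminished.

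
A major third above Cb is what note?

C up a major third is E, so the target letter is E.
From Cb, a major third is 4 semitones up: Eb.

Eb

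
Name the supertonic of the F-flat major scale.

The Fb major scale runs Fb Gb Ab Bbb Cb Db Eb.
Degree 2 is Gb.

Gb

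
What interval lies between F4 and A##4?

doubly augmented third

The letter names run F→A, a span of 2 letter steps, so the interval is some kind of third.
F to A## is 6 semitones. A major third is 4, so 6 makes it doubly augmented.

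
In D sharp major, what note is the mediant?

F##

Degree 3 takes the letter 2 steps above D, which is F.
In major, degree 3 sits 4 semitones above the tonic. D# + 4 semitones is pitch class 7, spelled on F as F##.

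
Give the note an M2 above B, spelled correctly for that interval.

C#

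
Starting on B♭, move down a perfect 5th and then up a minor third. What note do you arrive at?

Gb

A perfect fifth down from Bb is Eb (letter E, 7 semitones down).
A minor third up from Eb is Gb (letter G, 3 semitones up).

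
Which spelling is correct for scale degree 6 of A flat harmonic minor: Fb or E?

Each scale degree takes a distinct letter name. Degree 6 of a scale on A must use the letter F.
Fb and E are enharmonically the same pitch, but only Fb uses the letter F, so it is the correct spelling here.

Fb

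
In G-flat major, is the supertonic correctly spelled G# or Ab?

Each scale degree takes a distinct letter name. Degree 2 of a scale on G must use the letter A.
Ab and G# are enharmonically the same pitch, but only Ab uses the letter A, so it is the correct spelling here.

Ab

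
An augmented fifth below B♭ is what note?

B down a perfect fifth is E, so the target letter is E.
From Bb, an augmented fifth is 8 semitones down: Ebb.

Ebb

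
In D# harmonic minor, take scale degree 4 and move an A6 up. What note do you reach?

E##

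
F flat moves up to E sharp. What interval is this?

The letter names run F→E, a span of 6 letter steps, so the interval is some kind of seventh.
Fb to E# is 13 semitones. A major seventh is 11, so 13 makes it doubly augmented.

doubly augmented seventh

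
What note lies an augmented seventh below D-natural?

Ebb

D down a major seventh is Eb, so the target letter is E.
From D, an augmented seventh is 12 semitones down: Ebb.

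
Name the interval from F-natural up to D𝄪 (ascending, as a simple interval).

doubly augmented sixth

Counting letters F–G–A–B–C–D gives a sixth.
F→D## = 11 semitones, 2 wider than the major sixth (9), so doubly augmented.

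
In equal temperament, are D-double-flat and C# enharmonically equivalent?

Two spellings are enharmonically equivalent only if they share a pitch class.
Here Dbb → 0, C# → 1; 0 ≠ 1, so they are not.

No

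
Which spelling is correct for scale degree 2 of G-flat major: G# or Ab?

Ab

Each scale degree takes a distinct letter name. Degree 2 of a scale on G must use the letter A.
Ab and G# are enharmonically the same pitch, but only Ab uses the letter A, so it is the correct spelling here.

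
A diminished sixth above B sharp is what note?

B up a major sixth is G#, so the target letter is G.
From B#, a diminished sixth is 7 semitones up: G.

G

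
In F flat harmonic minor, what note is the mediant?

Abb

The Fb harmonic minor scale runs Fb Gb Abb Bbb Cb Dbb Eb.
Degree 3 is Abb.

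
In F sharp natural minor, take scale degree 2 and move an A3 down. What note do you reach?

Eb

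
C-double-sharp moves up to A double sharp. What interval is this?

major sixth

The letter names run C→A, a span of 5 letter steps, so the interval is some kind of sixth.
C## to A## is 9 semitones. A major sixth is 9, so 9 makes it major.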